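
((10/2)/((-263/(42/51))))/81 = -70/362151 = -0.00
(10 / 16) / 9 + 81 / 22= 2971 / 792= 3.75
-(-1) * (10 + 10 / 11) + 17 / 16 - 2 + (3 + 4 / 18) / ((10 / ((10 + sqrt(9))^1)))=112151 / 7920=14.16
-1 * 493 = -493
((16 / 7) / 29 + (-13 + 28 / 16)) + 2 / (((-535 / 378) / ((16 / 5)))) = -34086877 / 2172100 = -15.69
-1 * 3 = -3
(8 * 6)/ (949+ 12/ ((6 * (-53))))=848/ 16765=0.05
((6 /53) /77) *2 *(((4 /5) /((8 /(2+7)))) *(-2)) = -108 /20405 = -0.01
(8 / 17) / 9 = 8 / 153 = 0.05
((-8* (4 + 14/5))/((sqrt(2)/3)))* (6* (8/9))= -2176* sqrt(2)/5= -615.47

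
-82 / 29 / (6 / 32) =-1312 / 87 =-15.08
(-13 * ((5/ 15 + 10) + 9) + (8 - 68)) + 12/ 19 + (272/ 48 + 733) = 24394/ 57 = 427.96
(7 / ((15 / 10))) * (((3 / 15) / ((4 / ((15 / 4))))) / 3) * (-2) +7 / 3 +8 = 39 / 4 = 9.75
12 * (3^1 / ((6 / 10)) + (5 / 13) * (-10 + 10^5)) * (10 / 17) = 60001800 / 221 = 271501.36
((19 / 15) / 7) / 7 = 19 / 735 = 0.03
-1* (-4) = 4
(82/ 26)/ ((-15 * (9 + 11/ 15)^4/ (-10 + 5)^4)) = -86484375/ 5906834128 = -0.01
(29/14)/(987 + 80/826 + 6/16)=6844/3262607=0.00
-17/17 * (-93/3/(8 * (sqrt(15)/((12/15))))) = 31 * sqrt(15)/150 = 0.80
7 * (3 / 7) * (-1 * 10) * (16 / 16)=-30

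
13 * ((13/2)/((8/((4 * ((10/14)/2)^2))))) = 4225/784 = 5.39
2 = 2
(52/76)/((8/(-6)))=-0.51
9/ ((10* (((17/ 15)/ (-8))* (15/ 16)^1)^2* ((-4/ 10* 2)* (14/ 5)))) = -46080/ 2023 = -22.78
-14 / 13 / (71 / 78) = -84 / 71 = -1.18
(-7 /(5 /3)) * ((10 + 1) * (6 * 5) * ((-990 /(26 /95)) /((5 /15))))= 195529950 /13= 15040765.38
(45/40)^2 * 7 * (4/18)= 63/32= 1.97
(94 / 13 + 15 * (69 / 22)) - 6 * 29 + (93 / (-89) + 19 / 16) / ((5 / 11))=-121578641 / 1018160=-119.41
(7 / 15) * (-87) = -203 / 5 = -40.60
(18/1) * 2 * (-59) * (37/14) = -39294/7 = -5613.43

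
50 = 50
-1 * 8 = -8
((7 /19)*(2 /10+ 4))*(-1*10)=-294 /19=-15.47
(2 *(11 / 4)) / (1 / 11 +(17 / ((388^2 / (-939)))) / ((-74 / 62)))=336992744 / 11013511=30.60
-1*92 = -92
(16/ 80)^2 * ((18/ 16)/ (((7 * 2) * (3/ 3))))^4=6561/ 3933798400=0.00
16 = 16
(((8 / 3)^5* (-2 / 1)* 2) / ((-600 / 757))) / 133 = 12402688 / 2423925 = 5.12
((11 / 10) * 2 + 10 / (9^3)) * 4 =32276 / 3645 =8.85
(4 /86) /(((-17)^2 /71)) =142 /12427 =0.01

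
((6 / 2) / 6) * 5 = 2.50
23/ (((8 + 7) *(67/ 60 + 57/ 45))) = 92/ 143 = 0.64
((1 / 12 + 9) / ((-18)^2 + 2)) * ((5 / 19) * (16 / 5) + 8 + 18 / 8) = 30629 / 99104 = 0.31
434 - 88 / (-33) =1310 / 3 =436.67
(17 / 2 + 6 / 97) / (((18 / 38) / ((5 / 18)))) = 157795 / 31428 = 5.02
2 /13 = 0.15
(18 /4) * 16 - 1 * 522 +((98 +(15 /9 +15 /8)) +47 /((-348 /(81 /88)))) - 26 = -374.58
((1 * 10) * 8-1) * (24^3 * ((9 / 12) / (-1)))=-819072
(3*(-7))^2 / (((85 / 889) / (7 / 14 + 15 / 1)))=12153519 / 170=71491.29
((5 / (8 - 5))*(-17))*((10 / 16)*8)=-425 / 3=-141.67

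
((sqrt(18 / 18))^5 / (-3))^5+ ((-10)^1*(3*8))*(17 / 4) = -247861 / 243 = -1020.00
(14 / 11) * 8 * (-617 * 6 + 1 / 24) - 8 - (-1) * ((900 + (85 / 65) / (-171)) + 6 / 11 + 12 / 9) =-899840947 / 24453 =-36798.80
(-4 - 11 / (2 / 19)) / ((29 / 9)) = -1953 / 58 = -33.67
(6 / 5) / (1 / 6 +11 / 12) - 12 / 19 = 588 / 1235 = 0.48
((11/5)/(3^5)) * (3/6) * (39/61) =143/49410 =0.00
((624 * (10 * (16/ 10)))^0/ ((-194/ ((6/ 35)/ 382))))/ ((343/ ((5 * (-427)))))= 183/ 12709522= 0.00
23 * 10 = 230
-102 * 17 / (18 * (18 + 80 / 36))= -867 / 182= -4.76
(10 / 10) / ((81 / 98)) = 98 / 81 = 1.21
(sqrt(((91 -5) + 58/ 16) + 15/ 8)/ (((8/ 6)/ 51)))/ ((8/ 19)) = 2907 * sqrt(366)/ 64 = 868.97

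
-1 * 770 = -770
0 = 0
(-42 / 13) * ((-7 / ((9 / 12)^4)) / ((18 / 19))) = 238336 / 3159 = 75.45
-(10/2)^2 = -25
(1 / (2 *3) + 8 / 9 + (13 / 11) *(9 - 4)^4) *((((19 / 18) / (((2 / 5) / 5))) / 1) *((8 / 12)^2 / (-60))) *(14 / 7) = -13913605 / 96228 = -144.59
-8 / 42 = -4 / 21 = -0.19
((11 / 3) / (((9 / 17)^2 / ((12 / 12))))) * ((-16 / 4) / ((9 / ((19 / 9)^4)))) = -1657161836 / 14348907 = -115.49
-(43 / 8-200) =1557 / 8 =194.62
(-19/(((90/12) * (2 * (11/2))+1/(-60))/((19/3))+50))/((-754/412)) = 1487320/9028773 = 0.16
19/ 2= 9.50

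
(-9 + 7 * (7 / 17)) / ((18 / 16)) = -832 / 153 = -5.44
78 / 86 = 39 / 43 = 0.91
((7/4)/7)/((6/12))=1/2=0.50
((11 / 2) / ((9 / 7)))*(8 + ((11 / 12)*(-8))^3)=-401632 / 243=-1652.81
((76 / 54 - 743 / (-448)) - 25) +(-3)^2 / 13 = -3340231 / 157248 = -21.24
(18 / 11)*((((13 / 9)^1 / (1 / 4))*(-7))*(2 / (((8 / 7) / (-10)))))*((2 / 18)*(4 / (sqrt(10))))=5096*sqrt(10) / 99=162.78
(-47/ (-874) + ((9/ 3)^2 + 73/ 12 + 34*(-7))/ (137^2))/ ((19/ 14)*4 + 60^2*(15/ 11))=317538991/ 37245653905848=0.00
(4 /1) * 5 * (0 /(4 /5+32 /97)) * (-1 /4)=0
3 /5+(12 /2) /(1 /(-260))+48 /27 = -70093 /45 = -1557.62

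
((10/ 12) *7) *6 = 35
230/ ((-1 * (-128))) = 1.80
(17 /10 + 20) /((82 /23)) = 4991 /820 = 6.09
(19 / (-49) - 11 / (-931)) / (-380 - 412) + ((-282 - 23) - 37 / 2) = -17038073 / 52668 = -323.50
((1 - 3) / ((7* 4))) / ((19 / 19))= -1 / 14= -0.07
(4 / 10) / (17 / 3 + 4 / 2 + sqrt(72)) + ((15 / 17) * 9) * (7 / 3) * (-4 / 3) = -14838 / 595 + 108 * sqrt(2) / 595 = -24.68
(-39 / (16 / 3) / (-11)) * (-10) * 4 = -585 / 22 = -26.59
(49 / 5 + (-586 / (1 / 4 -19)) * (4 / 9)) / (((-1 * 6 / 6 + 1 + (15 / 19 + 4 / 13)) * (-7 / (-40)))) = 31598216 / 256095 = 123.38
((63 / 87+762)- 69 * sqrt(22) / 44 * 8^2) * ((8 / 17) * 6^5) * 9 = 9615866.03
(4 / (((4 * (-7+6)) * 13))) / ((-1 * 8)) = 1 / 104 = 0.01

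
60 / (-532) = -15 / 133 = -0.11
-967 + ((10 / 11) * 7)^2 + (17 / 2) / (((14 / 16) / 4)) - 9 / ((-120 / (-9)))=-30096349 / 33880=-888.32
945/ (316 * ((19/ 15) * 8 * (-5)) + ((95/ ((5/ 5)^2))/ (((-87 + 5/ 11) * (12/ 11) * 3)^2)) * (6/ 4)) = -739979089920/ 12537097602769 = -0.06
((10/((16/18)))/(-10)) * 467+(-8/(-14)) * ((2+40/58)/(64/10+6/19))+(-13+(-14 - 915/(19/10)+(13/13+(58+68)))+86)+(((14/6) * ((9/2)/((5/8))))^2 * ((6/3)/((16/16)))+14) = -59610848557/246076600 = -242.25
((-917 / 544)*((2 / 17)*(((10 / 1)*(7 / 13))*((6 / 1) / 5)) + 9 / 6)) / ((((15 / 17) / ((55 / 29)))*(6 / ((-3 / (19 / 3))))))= 10076913 / 15586688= 0.65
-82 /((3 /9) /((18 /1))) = -4428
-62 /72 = -31 /36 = -0.86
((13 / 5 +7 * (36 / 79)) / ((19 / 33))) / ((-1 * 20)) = -75471 / 150100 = -0.50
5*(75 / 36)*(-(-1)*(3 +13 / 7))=2125 / 42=50.60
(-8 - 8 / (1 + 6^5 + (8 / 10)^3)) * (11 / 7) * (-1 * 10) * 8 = 977870080 / 972189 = 1005.84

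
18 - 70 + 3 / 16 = -829 / 16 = -51.81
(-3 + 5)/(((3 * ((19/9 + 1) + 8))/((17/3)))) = 17/50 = 0.34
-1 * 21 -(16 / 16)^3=-22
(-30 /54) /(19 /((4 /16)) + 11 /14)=-14 /1935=-0.01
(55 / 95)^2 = 0.34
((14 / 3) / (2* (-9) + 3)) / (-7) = 2 / 45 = 0.04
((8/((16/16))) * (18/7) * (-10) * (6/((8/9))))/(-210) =324/49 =6.61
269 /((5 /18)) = 968.40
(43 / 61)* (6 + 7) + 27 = 2206 / 61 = 36.16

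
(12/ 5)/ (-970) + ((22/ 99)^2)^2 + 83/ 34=1320546031/ 540954450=2.44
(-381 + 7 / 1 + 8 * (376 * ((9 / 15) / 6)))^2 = 133956 / 25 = 5358.24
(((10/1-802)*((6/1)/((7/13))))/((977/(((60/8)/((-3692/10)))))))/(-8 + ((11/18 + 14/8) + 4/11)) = -35283600/1014353641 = -0.03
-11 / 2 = -5.50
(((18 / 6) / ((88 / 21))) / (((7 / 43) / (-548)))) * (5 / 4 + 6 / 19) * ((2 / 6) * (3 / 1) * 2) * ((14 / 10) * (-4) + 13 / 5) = 18927783 / 836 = 22640.89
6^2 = 36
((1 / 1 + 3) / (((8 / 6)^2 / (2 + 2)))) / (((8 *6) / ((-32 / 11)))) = -6 / 11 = -0.55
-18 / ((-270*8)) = 1 / 120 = 0.01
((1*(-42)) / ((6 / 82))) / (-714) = 41 / 51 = 0.80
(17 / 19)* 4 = 68 / 19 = 3.58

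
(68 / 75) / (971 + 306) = 0.00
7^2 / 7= 7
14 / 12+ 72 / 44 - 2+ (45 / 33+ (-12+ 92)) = 493 / 6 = 82.17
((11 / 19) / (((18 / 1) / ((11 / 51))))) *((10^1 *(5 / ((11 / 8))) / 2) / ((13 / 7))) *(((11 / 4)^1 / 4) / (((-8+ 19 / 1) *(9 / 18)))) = 1925 / 226746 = 0.01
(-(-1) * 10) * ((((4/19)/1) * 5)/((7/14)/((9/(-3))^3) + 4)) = 2160/817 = 2.64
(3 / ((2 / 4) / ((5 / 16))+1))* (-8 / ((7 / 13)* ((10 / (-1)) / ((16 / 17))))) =192 / 119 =1.61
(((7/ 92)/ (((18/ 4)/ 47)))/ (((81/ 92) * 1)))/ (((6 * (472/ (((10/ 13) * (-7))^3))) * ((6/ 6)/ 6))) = -28211750/ 94495167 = -0.30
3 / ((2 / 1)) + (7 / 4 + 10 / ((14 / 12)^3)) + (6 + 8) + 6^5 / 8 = 1365891 / 1372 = 995.55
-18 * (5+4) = -162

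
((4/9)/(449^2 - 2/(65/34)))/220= 13/1297295703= 0.00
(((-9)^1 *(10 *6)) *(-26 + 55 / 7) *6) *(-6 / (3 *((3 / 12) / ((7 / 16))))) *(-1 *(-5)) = -1028700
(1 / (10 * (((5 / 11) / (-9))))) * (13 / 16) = -1287 / 800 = -1.61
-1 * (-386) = 386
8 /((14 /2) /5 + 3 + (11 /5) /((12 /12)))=40 /33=1.21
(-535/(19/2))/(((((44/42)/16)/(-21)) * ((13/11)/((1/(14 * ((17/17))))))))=269640/247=1091.66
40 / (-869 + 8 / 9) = -360 / 7813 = -0.05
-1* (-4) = 4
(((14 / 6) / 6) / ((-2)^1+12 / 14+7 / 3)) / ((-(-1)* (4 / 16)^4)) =6272 / 75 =83.63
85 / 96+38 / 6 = 231 / 32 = 7.22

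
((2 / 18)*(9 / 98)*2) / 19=0.00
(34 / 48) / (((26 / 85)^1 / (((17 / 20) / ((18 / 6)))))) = 4913 / 7488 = 0.66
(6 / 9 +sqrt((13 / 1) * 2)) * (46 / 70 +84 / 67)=8962 / 7035 +4481 * sqrt(26) / 2345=11.02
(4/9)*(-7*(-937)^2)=-24583132/9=-2731459.11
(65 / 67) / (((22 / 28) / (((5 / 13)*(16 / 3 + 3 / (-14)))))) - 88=-85.57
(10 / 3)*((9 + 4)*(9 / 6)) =65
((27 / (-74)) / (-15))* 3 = 27 / 370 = 0.07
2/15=0.13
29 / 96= 0.30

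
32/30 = 1.07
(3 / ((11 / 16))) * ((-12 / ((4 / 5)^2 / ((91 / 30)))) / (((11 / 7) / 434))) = -8293740 / 121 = -68543.31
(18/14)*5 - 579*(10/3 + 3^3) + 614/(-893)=-109750426/6251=-17557.26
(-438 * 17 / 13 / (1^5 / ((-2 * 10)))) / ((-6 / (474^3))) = -2643241243680 / 13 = -203326249513.85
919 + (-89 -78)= 752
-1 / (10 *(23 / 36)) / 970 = -9 / 55775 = -0.00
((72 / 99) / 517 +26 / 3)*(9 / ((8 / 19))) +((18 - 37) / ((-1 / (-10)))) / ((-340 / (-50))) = 60845467 / 386716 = 157.34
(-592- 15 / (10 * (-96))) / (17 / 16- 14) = 45.76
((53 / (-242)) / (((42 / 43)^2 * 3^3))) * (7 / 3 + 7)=-97997 / 1234926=-0.08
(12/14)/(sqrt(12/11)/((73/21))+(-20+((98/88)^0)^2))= -6682566/148093169 - 2628 * sqrt(33)/21156167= -0.05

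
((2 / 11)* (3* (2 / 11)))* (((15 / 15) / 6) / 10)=1 / 605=0.00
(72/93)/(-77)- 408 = -973920/2387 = -408.01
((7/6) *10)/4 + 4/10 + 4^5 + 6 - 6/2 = 61819/60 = 1030.32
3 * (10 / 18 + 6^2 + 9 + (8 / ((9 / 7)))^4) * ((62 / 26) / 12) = 920.75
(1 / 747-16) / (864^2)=-11951 / 557632512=-0.00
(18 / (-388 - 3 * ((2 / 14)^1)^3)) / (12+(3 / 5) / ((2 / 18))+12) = -210 / 133087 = -0.00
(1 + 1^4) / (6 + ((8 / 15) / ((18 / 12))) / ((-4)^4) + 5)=0.18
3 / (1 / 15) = 45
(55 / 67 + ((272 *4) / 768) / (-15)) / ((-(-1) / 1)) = 8761 / 12060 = 0.73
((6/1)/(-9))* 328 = -218.67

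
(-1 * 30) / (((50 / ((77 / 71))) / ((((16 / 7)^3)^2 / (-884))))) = 138412032 / 1318593185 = 0.10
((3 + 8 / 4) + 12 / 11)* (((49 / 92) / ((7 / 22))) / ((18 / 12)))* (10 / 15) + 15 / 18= 2221 / 414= 5.36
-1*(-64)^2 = -4096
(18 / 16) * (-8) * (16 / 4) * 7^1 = -252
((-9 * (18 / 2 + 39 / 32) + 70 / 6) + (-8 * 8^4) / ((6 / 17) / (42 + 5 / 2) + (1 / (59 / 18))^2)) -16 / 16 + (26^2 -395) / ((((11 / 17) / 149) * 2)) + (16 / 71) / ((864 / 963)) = -242754531920435 / 830959008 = -292137.79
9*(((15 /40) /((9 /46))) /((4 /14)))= 483 /8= 60.38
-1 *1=-1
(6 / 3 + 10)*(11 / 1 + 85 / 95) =2712 / 19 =142.74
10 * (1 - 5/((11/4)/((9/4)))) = -340/11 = -30.91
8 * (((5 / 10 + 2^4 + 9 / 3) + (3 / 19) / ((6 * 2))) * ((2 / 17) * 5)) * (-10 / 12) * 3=-74150 / 323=-229.57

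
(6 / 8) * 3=9 / 4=2.25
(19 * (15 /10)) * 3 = 171 /2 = 85.50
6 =6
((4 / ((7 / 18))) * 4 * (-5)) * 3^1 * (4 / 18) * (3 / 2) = -1440 / 7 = -205.71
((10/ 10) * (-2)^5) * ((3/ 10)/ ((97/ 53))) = -2544/ 485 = -5.25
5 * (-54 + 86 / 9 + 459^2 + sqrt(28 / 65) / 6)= sqrt(455) / 39 + 9478645 / 9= 1053183.32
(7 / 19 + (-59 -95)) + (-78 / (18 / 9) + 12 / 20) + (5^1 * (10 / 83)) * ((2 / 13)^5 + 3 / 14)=-3932755926994 / 20493517135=-191.90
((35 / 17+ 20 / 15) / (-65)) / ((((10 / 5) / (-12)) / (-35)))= -2422 / 221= -10.96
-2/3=-0.67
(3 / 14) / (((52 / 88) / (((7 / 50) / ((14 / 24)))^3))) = 7128 / 1421875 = 0.01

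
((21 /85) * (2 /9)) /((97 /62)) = 0.04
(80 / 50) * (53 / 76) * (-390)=-8268 / 19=-435.16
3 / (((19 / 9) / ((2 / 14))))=27 / 133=0.20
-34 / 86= -17 / 43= -0.40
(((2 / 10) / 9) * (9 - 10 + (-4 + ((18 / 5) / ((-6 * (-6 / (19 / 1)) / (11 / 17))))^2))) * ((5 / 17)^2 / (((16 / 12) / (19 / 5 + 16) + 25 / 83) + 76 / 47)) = -12978732327 / 3842752767820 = -0.00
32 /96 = 1 /3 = 0.33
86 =86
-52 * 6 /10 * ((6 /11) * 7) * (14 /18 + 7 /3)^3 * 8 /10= -63924224 /22275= -2869.77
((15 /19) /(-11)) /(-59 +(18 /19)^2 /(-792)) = 570 /468587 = 0.00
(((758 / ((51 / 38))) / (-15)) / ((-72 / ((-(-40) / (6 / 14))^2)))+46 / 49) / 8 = 1383453119 / 2429028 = 569.55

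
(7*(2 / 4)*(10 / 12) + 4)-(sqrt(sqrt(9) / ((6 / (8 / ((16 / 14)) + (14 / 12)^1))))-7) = 167 / 12-7*sqrt(3) / 6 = 11.90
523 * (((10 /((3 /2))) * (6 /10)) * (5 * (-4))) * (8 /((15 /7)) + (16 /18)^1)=-193393.78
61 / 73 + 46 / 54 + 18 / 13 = 78716 / 25623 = 3.07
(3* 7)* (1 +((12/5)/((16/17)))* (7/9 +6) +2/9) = 23317/60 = 388.62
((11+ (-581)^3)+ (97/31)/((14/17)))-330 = -85117493191/434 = -196123256.20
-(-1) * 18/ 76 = 9/ 38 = 0.24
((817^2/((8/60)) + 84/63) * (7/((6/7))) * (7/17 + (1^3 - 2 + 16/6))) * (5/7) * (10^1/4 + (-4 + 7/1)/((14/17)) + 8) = 87557892895/102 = 858410714.66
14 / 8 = 7 / 4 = 1.75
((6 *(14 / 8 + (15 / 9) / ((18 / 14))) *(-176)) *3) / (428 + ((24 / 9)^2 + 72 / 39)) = -282282 / 12781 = -22.09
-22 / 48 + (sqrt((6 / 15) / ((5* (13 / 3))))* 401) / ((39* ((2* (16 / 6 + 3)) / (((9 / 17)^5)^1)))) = -11 / 24 + 23678649* sqrt(78) / 40792491610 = -0.45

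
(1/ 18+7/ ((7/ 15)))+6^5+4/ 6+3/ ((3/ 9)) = 140413/ 18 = 7800.72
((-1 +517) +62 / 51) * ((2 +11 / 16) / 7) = 567127 / 2856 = 198.57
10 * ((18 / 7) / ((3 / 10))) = 600 / 7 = 85.71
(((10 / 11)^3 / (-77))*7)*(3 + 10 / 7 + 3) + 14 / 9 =966818 / 922383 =1.05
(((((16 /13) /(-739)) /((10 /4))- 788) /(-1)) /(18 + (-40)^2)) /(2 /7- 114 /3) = -22080107 /1709853860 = -0.01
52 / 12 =13 / 3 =4.33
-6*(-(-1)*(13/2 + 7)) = -81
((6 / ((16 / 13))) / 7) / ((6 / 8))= 13 / 14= 0.93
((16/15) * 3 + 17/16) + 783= 62981/80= 787.26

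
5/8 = 0.62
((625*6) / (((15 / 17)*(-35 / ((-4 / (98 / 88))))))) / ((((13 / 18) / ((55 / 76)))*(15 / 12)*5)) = 5924160 / 84721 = 69.93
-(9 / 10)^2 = -81 / 100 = -0.81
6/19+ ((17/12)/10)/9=6803/20520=0.33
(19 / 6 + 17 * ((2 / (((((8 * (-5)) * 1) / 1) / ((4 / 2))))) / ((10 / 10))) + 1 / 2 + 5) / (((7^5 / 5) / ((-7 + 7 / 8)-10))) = -8987 / 268912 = -0.03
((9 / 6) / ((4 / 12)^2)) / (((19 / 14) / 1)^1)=189 / 19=9.95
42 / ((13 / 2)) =84 / 13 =6.46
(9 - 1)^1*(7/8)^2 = 6.12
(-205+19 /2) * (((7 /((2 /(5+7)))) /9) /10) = -2737 /30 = -91.23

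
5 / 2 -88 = -171 / 2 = -85.50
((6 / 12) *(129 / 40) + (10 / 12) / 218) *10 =16.16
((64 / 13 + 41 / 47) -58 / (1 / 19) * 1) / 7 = -156.60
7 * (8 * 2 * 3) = 336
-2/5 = -0.40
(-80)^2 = 6400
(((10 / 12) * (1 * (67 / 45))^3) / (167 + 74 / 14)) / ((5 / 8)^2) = 502768 / 12301875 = 0.04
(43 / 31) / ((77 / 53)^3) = 0.45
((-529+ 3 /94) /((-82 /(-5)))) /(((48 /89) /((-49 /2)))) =1084210015 /739968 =1465.21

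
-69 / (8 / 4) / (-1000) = 69 / 2000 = 0.03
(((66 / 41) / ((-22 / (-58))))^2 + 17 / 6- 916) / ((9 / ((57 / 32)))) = -171542317 / 968256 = -177.17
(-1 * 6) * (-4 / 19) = 24 / 19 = 1.26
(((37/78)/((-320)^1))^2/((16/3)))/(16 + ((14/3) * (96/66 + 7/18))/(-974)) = 66003597/2561723324825600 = 0.00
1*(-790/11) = -790/11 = -71.82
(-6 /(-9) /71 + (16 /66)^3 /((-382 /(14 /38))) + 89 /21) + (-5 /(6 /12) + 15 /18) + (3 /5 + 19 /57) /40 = -31733235810461 /6481644038100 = -4.90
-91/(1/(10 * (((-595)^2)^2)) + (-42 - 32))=114053667568750/92746938462499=1.23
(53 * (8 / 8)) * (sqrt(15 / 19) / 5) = 53 * sqrt(285) / 95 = 9.42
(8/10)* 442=1768/5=353.60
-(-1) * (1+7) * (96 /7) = 768 /7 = 109.71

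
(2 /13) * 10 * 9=180 /13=13.85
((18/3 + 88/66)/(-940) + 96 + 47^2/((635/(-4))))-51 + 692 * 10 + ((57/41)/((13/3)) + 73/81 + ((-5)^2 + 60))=18135094745641/2576996370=7037.30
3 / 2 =1.50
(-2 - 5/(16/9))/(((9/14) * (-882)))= 11/1296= 0.01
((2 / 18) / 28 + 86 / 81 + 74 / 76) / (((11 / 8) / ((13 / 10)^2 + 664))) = 5850150289 / 5925150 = 987.34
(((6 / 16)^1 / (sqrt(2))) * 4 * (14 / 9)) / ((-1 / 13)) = -91 * sqrt(2) / 6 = -21.45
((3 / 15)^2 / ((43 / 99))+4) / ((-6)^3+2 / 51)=-0.02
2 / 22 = 1 / 11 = 0.09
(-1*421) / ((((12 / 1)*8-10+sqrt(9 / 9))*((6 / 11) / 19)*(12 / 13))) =-1143857 / 6264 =-182.61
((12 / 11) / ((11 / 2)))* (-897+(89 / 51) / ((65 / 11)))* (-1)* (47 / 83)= 1117688576 / 11097515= 100.72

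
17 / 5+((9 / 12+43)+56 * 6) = 7663 / 20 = 383.15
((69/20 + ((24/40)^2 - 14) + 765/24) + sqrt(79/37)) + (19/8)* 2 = sqrt(2923)/37 + 5287/200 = 27.90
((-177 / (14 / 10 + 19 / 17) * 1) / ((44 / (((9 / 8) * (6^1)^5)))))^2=1082634718662225 / 5541316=195375018.98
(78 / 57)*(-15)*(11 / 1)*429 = -1840410 / 19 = -96863.68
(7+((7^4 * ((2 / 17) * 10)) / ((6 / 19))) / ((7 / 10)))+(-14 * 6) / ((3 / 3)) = 12701.43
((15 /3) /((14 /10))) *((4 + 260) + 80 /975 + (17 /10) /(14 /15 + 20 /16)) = 33829330 /35763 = 945.93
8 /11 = 0.73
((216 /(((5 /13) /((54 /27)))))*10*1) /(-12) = -936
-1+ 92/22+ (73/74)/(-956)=2475237/778184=3.18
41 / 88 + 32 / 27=3923 / 2376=1.65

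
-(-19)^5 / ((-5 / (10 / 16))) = -2476099 / 8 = -309512.38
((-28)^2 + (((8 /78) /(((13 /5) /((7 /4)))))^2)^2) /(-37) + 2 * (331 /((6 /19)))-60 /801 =451498342270722778 /217582302404493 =2075.07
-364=-364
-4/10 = -2/5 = -0.40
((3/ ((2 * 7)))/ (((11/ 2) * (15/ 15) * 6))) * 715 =65/ 14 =4.64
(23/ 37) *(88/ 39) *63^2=2677752/ 481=5567.05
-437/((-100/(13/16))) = 3.55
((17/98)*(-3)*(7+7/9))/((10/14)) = -5.67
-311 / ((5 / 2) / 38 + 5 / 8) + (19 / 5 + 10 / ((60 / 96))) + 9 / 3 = -44878 / 105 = -427.41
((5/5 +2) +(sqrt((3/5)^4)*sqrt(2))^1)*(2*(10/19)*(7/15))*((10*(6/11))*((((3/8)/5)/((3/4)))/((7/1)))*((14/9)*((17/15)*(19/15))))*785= 298928*sqrt(2)/12375 +298928/1485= 235.46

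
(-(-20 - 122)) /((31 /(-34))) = -155.74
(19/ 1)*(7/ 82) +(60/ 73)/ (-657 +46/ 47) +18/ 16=2027053949/ 738265352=2.75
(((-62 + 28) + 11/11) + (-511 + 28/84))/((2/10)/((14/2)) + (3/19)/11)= -11930765/942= -12665.36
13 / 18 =0.72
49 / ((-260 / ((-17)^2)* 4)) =-14161 / 1040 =-13.62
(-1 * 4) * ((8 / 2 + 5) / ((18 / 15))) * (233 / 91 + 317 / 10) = -93531 / 91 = -1027.81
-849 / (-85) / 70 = 849 / 5950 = 0.14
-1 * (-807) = 807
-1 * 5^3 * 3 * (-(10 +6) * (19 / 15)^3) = 109744 / 9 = 12193.78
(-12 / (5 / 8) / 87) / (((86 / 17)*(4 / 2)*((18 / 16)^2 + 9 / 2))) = -8704 / 2300715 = -0.00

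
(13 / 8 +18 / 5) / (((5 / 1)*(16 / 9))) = 1881 / 3200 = 0.59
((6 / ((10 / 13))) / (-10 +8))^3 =-59319 / 1000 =-59.32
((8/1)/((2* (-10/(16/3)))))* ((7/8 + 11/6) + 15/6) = -100/9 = -11.11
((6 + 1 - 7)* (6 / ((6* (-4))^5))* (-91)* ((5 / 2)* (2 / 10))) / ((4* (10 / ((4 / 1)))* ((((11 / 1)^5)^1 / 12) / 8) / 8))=0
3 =3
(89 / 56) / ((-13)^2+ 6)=0.01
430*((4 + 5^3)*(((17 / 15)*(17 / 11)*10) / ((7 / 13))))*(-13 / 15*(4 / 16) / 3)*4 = -361228036 / 693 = -521252.58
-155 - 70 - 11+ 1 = -235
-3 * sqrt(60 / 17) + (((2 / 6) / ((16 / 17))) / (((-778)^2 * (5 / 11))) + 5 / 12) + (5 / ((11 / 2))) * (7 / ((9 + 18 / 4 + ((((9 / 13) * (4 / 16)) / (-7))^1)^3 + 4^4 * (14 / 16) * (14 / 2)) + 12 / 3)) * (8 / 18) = 153391115502274374893 / 366568184614558386240 - 6 * sqrt(255) / 17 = -5.22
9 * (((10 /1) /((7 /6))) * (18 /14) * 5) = 24300 /49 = 495.92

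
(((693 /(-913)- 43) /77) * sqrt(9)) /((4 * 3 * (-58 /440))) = 18160 /16849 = 1.08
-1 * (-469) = 469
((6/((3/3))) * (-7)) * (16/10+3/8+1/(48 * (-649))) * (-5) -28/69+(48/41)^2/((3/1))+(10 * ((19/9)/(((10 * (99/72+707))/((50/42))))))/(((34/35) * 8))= 414.79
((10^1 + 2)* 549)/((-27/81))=-19764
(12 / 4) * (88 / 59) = 264 / 59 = 4.47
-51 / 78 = -17 / 26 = -0.65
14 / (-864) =-0.02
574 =574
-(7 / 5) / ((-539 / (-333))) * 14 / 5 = -666 / 275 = -2.42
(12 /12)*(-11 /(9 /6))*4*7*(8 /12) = -1232 /9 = -136.89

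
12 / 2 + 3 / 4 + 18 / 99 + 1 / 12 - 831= -54383 / 66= -823.98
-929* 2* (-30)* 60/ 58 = 1672200/ 29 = 57662.07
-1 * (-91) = 91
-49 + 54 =5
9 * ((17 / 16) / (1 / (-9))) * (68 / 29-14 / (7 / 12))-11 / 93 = 20104301 / 10788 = 1863.58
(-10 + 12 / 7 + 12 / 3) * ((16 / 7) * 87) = -41760 / 49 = -852.24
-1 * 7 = -7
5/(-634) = -5/634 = -0.01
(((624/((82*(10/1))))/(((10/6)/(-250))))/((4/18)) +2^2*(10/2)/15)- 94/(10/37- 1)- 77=-509785/1107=-460.51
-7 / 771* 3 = -0.03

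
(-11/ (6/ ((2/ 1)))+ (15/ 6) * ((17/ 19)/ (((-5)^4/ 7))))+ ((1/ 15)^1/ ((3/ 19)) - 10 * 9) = -3985129/ 42750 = -93.22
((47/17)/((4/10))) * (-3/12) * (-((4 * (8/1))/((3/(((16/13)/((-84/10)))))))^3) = -61603840000/9339005403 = -6.60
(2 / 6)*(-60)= -20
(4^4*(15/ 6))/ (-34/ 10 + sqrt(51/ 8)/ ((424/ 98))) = -1150566400/ 5932309-332416000*sqrt(102)/ 100849253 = -227.24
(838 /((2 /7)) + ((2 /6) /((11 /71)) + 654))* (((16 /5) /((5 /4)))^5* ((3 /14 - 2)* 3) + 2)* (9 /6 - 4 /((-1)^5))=-95058231994906 /8203125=-11588051.14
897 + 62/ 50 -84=20356/ 25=814.24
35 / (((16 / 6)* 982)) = 105 / 7856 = 0.01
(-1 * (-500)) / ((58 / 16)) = 4000 / 29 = 137.93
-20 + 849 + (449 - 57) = 1221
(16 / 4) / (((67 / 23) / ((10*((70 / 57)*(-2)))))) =-128800 / 3819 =-33.73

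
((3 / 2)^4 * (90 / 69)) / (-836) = -1215 / 153824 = -0.01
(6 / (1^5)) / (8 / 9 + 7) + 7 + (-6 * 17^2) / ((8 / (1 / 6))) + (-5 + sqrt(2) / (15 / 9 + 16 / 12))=-18951 / 568 + sqrt(2) / 3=-32.89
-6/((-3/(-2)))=-4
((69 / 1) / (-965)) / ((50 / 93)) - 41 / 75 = -98381 / 144750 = -0.68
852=852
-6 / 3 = -2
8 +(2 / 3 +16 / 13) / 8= 1285 / 156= 8.24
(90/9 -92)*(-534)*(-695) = -30432660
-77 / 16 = -4.81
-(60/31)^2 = -3.75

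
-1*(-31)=31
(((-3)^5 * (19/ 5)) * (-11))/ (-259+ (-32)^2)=5643/ 425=13.28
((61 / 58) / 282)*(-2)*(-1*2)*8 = 0.12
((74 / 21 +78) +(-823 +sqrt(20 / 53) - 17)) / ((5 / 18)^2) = -1720224 / 175 +648 * sqrt(265) / 1325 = -9821.89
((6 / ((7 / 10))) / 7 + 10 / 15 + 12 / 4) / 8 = 719 / 1176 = 0.61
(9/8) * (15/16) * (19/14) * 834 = 1069605/896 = 1193.76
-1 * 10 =-10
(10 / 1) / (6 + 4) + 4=5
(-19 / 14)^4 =3.39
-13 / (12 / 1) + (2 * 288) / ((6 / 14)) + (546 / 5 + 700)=129127 / 60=2152.12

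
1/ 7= 0.14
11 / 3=3.67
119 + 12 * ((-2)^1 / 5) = 114.20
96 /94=48 /47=1.02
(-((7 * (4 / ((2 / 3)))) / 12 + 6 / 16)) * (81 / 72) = -279 / 64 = -4.36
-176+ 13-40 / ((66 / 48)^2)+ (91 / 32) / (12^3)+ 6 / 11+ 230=310387459 / 6690816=46.39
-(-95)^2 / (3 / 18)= -54150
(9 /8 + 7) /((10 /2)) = 1.62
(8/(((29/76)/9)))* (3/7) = 16416/203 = 80.87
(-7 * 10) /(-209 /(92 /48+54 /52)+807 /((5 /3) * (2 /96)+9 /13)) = -0.07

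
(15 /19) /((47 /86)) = 1.44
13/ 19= 0.68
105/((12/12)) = 105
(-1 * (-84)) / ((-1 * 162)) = -14 / 27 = -0.52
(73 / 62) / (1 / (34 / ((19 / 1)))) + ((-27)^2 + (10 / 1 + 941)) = 990761 / 589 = 1682.11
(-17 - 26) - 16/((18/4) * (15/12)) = -2063/45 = -45.84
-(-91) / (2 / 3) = 273 / 2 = 136.50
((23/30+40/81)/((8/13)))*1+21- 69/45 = 139417/6480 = 21.51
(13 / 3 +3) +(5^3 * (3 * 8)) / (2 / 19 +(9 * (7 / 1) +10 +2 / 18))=45361 / 939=48.31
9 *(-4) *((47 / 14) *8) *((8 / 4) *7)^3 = -2653056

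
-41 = -41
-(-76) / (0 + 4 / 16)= 304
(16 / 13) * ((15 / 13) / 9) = 0.16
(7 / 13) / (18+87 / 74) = 518 / 18447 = 0.03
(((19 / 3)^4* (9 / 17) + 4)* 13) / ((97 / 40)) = 68085160 / 14841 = 4587.64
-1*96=-96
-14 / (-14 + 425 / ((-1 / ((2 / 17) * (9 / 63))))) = 49 / 74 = 0.66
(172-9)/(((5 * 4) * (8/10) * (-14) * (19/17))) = -2771/4256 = -0.65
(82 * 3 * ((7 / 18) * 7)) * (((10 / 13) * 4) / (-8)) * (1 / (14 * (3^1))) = -1435 / 234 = -6.13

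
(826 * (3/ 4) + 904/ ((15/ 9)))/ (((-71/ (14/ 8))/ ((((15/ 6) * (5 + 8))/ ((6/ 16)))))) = -352443/ 142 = -2481.99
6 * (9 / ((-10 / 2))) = -54 / 5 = -10.80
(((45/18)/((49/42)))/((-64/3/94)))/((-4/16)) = 2115/56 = 37.77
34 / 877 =0.04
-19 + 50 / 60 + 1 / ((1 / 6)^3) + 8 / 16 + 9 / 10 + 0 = 199.23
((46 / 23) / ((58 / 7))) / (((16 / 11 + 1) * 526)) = 77 / 411858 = 0.00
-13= -13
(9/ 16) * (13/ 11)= 117/ 176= 0.66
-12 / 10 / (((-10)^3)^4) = -3 / 2500000000000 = -0.00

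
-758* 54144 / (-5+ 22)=-41041152 / 17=-2414185.41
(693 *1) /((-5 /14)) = -9702 /5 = -1940.40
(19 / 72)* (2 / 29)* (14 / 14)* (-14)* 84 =-21.40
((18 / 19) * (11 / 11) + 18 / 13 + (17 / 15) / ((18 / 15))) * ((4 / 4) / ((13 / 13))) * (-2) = -6.55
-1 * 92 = -92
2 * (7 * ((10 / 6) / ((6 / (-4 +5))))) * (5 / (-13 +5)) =-175 / 72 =-2.43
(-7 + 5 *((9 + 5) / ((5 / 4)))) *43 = 2107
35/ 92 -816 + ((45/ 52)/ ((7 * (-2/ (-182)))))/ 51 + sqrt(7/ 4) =-318821/ 391 + sqrt(7)/ 2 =-814.08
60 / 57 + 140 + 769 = 17291 / 19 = 910.05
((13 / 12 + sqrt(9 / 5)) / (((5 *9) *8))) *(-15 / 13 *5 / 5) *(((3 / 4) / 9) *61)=-61 *sqrt(5) / 6240-61 / 3456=-0.04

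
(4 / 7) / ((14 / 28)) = 1.14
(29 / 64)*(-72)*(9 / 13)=-2349 / 104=-22.59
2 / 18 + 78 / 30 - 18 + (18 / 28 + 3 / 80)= -73627 / 5040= -14.61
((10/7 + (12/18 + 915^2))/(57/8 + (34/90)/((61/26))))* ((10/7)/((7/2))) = 2573970981600/54880343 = 46901.51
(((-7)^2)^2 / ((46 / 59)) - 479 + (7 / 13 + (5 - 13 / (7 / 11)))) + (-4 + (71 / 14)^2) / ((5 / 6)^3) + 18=9673998419 / 3662750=2641.18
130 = 130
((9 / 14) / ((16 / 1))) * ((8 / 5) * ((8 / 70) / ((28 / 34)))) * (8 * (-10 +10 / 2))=-612 / 1715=-0.36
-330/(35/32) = -2112/7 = -301.71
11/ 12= 0.92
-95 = -95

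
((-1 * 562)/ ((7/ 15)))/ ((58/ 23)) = -96945/ 203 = -477.56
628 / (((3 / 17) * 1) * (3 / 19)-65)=-101422 / 10493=-9.67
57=57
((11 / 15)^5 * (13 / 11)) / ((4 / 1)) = 190333 / 3037500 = 0.06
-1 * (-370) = 370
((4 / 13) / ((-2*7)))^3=-8 / 753571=-0.00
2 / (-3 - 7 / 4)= -8 / 19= -0.42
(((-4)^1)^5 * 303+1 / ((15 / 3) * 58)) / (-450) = 89978879 / 130500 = 689.49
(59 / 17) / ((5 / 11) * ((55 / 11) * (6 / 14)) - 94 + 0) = -4543 / 121771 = -0.04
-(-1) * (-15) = -15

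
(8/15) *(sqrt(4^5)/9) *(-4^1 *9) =-1024/15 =-68.27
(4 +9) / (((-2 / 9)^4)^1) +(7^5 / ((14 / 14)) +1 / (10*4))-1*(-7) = 1771587 / 80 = 22144.84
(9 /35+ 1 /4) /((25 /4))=71 /875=0.08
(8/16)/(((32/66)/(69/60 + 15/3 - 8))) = -1221/640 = -1.91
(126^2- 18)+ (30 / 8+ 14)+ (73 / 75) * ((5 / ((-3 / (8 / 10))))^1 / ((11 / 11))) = 14287007 / 900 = 15874.45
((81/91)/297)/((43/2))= 6/43043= 0.00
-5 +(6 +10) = 11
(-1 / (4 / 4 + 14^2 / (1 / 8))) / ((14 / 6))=-1 / 3661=-0.00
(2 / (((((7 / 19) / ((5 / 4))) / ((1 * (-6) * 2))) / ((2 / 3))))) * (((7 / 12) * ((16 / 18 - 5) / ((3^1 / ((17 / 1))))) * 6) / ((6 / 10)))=7377.16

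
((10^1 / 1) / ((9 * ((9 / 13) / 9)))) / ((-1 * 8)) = -65 / 36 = -1.81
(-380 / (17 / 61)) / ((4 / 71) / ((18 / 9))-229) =1645780 / 276369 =5.96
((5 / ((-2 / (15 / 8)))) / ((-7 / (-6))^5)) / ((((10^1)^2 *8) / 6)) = -2187 / 134456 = -0.02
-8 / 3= -2.67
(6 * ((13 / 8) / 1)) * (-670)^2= 4376775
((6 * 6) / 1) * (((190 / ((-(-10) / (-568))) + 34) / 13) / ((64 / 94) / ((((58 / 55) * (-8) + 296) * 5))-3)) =35986413672 / 3623269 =9932.03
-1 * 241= -241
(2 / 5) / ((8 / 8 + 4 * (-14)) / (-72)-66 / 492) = 5904 / 9295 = 0.64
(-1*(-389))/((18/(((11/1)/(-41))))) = -4279/738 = -5.80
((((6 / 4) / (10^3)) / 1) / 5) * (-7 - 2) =-27 / 10000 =-0.00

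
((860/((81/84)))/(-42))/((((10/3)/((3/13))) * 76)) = -0.02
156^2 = 24336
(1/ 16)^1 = 1/ 16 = 0.06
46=46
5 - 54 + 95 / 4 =-101 / 4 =-25.25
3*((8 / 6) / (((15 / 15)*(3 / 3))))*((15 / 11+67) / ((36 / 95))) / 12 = 17860 / 297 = 60.13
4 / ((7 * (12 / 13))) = 13 / 21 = 0.62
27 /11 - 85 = -908 /11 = -82.55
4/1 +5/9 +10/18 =46/9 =5.11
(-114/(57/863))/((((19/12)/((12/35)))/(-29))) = 7207776/665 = 10838.76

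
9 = 9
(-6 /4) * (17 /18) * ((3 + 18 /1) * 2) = -119 /2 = -59.50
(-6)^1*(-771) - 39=4587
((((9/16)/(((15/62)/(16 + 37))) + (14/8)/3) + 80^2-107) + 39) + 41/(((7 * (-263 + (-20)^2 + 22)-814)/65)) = 17842631/2760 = 6464.72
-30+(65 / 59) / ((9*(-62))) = -987725 / 32922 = -30.00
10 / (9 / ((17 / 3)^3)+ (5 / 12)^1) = 589560 / 27481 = 21.45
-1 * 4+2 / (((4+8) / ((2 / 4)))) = -47 / 12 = -3.92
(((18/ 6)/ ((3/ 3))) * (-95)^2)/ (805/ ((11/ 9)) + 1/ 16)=41.10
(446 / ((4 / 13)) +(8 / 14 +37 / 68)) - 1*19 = 681449 / 476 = 1431.62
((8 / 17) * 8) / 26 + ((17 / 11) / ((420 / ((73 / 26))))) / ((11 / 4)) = 834217 / 5615610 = 0.15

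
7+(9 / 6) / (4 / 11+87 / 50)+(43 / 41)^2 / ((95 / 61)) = 1555615053 / 184767115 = 8.42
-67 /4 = -16.75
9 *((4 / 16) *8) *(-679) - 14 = -12236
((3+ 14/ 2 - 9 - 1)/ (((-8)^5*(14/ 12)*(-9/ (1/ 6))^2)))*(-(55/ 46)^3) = 0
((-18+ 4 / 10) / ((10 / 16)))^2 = 495616 / 625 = 792.99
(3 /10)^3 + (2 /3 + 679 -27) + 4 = 1970081 /3000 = 656.69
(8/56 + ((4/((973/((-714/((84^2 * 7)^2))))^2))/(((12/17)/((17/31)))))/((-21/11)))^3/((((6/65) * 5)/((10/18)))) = 46003048411453376721417378772016650925662096084312003225914096530863264205/13108745579645222250298003943780866816637463991809896149706061898662310576128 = 0.00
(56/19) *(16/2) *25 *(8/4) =22400/19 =1178.95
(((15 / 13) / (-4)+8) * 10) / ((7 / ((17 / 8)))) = 34085 / 1456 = 23.41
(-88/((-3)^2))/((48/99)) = -121/6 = -20.17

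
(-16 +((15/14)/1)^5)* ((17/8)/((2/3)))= -46.50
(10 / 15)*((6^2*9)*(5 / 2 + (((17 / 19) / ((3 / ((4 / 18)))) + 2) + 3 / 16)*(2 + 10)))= 121254 / 19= 6381.79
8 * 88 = 704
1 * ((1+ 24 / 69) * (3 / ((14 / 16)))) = 744 / 161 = 4.62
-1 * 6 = -6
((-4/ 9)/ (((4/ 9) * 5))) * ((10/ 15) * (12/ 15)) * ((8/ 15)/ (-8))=8/ 1125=0.01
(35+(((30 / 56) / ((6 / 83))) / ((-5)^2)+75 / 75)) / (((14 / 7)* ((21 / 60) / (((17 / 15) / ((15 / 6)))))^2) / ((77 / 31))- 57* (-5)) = 129232708 / 1016445675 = 0.13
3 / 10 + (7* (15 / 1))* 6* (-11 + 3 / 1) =-50397 / 10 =-5039.70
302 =302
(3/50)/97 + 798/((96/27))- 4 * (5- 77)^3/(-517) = -53425950717/20059600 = -2663.36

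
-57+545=488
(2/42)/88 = 0.00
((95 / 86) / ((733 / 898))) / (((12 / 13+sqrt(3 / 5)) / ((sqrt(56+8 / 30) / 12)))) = -7208695* sqrt(211) / 40281282+1109030* sqrt(3165) / 20140641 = 0.50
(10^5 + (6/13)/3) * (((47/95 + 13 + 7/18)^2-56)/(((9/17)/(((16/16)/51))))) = 86641987511827/171059850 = 506501.01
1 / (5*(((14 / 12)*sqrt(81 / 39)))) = 2*sqrt(39) / 105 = 0.12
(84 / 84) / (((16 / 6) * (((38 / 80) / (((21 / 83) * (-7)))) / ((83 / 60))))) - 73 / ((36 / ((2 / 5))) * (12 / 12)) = -9389 / 3420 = -2.75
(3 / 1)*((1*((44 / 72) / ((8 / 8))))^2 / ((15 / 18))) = 121 / 90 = 1.34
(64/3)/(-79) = -64/237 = -0.27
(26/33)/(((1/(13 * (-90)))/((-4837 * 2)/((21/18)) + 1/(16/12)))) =7643025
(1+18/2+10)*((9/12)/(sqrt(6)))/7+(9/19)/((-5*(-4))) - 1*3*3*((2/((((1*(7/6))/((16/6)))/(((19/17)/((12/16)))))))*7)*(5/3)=-4620647/6460+5*sqrt(6)/14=-714.40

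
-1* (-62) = 62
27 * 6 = 162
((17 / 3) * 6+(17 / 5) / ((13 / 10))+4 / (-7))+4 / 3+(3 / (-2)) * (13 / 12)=78083 / 2184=35.75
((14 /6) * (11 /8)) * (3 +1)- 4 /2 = 65 /6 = 10.83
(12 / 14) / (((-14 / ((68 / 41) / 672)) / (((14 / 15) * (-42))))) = 17 / 2870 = 0.01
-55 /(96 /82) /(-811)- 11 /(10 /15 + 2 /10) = -6393805 /506064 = -12.63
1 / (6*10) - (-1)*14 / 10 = 17 / 12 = 1.42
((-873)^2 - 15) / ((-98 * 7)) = -381057 / 343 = -1110.95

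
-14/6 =-7/3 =-2.33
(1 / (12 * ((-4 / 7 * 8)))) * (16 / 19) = -7 / 456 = -0.02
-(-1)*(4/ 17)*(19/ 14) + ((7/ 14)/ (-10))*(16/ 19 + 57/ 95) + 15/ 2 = 1751647/ 226100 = 7.75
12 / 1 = 12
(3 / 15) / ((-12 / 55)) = -11 / 12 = -0.92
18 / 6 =3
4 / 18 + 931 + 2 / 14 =58676 / 63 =931.37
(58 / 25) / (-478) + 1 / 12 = 5627 / 71700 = 0.08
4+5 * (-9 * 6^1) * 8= -2156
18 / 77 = 0.23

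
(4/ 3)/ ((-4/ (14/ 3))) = -14/ 9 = -1.56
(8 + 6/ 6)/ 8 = 9/ 8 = 1.12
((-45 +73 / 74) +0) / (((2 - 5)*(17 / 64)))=104224 / 1887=55.23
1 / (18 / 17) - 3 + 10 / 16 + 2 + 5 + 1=473 / 72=6.57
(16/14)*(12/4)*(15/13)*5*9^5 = 1168002.20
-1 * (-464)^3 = 99897344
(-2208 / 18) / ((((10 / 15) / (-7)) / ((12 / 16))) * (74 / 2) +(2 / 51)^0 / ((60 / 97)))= 154560 / 3883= 39.80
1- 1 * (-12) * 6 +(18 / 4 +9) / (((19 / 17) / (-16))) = -2285 / 19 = -120.26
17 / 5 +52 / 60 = 64 / 15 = 4.27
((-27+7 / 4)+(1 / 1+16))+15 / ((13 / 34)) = 1611 / 52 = 30.98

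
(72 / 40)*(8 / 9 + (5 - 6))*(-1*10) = 2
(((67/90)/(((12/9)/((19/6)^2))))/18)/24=24187/1866240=0.01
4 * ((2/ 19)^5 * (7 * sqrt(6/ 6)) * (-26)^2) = 605696/ 2476099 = 0.24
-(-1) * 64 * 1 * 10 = 640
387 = 387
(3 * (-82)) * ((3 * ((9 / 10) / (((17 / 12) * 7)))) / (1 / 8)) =-318816 / 595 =-535.83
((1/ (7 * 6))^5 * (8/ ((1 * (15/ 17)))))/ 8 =17/ 1960368480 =0.00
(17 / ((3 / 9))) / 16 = 51 / 16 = 3.19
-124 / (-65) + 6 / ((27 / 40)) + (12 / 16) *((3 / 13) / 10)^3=853923929 / 79092000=10.80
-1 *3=-3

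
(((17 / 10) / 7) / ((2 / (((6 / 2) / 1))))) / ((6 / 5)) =17 / 56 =0.30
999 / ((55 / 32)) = 581.24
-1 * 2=-2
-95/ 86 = -1.10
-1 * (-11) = 11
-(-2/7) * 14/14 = 2/7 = 0.29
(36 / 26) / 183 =6 / 793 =0.01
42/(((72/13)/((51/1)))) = 1547/4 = 386.75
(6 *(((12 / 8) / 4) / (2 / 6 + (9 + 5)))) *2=0.31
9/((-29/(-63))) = 567/29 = 19.55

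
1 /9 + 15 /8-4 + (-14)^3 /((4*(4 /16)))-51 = -201385 /72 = -2797.01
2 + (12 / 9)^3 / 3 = 226 / 81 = 2.79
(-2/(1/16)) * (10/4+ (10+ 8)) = -656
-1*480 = -480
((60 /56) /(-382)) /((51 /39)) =-195 /90916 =-0.00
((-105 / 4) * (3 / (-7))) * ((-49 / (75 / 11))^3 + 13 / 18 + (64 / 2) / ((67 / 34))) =-20024341621 / 5025000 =-3984.94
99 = 99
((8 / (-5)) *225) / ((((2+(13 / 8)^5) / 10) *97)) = -117964800 / 42372413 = -2.78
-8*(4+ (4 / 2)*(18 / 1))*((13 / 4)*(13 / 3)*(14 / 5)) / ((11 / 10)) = -378560 / 33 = -11471.52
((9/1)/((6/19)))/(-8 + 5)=-19/2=-9.50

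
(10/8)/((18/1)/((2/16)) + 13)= 0.01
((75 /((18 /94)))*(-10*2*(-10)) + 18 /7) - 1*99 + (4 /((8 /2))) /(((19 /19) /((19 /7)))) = 1643032 /21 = 78239.62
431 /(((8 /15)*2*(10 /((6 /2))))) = 3879 /32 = 121.22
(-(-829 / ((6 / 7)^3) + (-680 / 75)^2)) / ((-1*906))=-6664771 / 4892400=-1.36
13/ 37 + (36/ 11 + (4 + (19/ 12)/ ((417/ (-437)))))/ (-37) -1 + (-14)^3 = -5590137275/ 2036628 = -2744.80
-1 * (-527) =527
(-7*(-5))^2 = 1225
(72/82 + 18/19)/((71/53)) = 75366/55309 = 1.36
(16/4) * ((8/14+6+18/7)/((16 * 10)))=8/35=0.23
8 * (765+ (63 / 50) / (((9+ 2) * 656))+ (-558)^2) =112616143263 / 45100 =2497032.00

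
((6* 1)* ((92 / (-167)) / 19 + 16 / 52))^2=4757688576 / 1701480001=2.80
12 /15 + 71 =359 /5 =71.80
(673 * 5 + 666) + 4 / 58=116901 / 29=4031.07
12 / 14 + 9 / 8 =111 / 56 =1.98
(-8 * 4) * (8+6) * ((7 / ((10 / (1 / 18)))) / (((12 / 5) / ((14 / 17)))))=-2744 / 459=-5.98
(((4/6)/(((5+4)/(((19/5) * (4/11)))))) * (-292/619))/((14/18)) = -44384/714945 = -0.06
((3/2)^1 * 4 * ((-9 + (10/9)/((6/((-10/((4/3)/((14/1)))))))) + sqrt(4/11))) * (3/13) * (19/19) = -512/13 + 36 * sqrt(11)/143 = -38.55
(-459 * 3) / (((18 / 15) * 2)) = -573.75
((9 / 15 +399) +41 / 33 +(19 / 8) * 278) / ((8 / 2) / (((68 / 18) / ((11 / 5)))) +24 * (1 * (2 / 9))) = 11905457 / 85976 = 138.47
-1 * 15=-15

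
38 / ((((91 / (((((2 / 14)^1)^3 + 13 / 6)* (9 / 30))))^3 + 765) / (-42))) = -1136546643372 / 1946740484055313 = -0.00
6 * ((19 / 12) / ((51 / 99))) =18.44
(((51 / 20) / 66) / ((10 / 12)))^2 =2601 / 1210000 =0.00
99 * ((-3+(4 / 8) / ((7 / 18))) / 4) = -297 / 7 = -42.43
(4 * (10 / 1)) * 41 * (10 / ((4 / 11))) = 45100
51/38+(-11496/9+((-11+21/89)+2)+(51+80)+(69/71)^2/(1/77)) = -55290457879/51145986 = -1081.03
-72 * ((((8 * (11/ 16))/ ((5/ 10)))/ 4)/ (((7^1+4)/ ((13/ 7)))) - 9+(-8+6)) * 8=42480/ 7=6068.57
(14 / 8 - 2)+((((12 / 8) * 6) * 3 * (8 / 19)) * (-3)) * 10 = -25939 / 76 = -341.30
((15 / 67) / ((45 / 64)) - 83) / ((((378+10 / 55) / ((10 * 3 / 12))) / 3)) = -182809 / 111488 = -1.64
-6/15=-2/5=-0.40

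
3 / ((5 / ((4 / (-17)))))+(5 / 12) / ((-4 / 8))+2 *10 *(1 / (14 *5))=-2459 / 3570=-0.69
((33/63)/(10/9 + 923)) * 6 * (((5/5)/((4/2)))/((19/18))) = 1782/1106161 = 0.00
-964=-964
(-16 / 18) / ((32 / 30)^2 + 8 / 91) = -2275 / 3137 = -0.73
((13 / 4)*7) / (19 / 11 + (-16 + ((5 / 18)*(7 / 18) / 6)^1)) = -486486 / 304823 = -1.60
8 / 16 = 1 / 2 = 0.50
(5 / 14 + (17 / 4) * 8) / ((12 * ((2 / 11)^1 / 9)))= 15873 / 112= 141.72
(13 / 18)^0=1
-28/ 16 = -7/ 4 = -1.75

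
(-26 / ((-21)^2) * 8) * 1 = -208 / 441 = -0.47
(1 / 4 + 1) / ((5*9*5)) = 1 / 180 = 0.01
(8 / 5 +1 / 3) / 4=0.48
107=107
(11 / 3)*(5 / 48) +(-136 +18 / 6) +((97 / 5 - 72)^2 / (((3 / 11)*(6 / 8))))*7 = 37820823 / 400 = 94552.06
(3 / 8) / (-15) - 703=-28121 / 40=-703.02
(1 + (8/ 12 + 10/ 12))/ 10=1/ 4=0.25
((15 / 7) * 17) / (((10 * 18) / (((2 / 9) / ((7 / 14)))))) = 17 / 189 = 0.09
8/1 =8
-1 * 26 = -26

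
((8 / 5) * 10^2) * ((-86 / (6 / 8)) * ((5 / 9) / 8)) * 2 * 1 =-68800 / 27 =-2548.15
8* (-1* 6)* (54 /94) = -1296 /47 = -27.57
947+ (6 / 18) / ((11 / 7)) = 31258 / 33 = 947.21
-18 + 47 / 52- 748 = -39785 / 52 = -765.10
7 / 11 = 0.64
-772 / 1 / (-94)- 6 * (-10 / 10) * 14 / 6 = 22.21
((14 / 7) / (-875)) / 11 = -0.00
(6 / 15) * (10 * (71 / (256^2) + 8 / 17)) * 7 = 3678465 / 278528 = 13.21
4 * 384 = 1536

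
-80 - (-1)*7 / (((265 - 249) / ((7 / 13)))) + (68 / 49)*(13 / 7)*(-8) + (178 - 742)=-47399705 / 71344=-664.38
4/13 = 0.31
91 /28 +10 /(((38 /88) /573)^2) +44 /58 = 737348302905 /41876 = 17607897.19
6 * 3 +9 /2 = 45 /2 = 22.50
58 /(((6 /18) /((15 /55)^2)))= 1566 /121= 12.94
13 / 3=4.33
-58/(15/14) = -812/15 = -54.13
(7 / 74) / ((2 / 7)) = 49 / 148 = 0.33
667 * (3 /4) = 2001 /4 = 500.25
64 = 64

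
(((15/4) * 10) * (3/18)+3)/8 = 37/32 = 1.16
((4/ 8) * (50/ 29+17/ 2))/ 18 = 0.28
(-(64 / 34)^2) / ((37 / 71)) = -72704 / 10693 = -6.80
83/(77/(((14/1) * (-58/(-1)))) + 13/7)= 67396/1585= 42.52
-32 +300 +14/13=3498/13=269.08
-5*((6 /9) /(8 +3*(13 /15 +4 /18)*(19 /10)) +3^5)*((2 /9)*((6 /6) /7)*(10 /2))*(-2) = 51793300 /134253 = 385.79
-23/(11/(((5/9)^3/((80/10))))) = -2875/64152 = -0.04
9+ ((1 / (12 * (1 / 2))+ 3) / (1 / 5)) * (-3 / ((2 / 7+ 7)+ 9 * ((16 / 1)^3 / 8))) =580861 / 64614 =8.99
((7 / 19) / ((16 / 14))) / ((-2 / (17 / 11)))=-833 / 3344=-0.25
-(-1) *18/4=4.50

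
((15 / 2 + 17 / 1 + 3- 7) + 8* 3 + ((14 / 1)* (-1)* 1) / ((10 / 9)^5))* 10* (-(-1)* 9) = 16304913 / 5000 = 3260.98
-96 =-96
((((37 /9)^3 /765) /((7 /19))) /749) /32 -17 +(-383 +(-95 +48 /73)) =-494.34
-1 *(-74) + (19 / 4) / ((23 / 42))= 82.67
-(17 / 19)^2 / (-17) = 17 / 361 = 0.05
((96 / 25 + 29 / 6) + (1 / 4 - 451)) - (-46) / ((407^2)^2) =-3639120903836423 / 8231877360300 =-442.08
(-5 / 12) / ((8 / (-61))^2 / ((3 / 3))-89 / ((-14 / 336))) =-3721 / 19075488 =-0.00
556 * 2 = 1112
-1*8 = -8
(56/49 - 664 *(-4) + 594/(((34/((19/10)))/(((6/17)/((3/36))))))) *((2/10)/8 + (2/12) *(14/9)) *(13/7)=9411787723/6372450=1476.95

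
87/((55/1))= 87/55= 1.58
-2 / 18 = -1 / 9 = -0.11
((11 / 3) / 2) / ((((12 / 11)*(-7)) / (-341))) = 41261 / 504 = 81.87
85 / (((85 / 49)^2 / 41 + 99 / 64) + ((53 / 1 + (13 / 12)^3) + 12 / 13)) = 93983591520 / 62819470879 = 1.50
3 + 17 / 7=38 / 7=5.43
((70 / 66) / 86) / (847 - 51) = 35 / 2259048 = 0.00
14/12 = 7/6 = 1.17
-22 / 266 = -11 / 133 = -0.08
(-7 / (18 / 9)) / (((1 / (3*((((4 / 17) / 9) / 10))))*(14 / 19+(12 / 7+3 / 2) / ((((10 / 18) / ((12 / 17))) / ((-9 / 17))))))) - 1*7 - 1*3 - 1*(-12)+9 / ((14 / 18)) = 78177989 / 5752320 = 13.59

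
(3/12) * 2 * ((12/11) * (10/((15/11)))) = 4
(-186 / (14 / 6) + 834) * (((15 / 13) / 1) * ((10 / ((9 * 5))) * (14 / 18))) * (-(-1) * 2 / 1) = 35200 / 117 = 300.85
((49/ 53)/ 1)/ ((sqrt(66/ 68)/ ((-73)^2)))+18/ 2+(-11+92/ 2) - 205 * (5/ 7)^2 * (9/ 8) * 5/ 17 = 62591/ 6664+261121 * sqrt(1122)/ 1749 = 5010.30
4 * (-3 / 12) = -1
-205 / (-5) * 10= 410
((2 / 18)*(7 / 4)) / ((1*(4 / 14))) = 49 / 72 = 0.68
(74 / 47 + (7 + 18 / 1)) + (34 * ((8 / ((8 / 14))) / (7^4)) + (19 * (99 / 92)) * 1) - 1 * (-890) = 1390018557 / 1483132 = 937.22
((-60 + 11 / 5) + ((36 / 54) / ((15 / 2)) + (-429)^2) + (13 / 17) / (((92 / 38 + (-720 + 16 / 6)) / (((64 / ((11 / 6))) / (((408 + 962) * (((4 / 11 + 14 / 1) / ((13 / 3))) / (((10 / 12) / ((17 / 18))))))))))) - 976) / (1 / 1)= 104967297359513744 / 573568943625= 183007.29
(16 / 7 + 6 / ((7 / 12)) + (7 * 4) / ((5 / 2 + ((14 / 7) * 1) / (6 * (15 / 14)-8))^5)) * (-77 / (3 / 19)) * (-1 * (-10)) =-4750184787920 / 43046721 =-110349.52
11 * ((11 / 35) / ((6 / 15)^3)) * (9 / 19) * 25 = 639.69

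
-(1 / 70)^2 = -1 / 4900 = -0.00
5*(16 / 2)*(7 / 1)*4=1120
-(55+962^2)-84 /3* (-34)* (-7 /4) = -927165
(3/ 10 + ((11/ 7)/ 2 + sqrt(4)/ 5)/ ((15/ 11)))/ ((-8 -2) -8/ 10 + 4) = -307/ 1785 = -0.17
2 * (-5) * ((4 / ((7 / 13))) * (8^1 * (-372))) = 1547520 / 7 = 221074.29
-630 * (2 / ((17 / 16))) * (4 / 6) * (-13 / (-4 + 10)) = 29120 / 17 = 1712.94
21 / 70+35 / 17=401 / 170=2.36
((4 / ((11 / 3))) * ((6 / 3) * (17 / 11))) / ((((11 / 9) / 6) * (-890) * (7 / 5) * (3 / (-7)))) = 3672 / 118459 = 0.03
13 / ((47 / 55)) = 715 / 47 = 15.21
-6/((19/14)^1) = -84/19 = -4.42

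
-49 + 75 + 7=33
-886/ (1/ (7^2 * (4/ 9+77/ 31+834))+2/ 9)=-91235693178/ 22885805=-3986.56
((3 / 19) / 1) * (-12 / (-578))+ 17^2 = 1586917 / 5491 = 289.00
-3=-3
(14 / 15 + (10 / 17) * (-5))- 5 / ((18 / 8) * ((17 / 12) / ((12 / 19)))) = -14528 / 4845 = -3.00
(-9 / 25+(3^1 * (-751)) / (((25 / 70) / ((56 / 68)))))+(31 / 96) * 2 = -105975289 / 20400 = -5194.87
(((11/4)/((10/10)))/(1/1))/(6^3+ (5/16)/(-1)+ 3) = 44/3499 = 0.01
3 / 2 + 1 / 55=167 / 110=1.52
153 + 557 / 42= 6983 / 42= 166.26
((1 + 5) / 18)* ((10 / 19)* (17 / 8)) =85 / 228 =0.37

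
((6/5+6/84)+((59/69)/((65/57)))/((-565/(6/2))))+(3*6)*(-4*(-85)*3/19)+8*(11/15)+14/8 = 1314668257397/1348101300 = 975.20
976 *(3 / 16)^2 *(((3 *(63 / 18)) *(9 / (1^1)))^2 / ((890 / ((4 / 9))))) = 2178981 / 14240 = 153.02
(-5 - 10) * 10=-150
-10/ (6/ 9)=-15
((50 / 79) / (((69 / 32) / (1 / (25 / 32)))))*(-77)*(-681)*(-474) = -214781952 / 23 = -9338345.74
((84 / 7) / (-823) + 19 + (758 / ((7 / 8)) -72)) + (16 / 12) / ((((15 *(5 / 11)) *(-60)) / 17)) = 15811658318 / 19443375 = 813.22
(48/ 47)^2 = 2304/ 2209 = 1.04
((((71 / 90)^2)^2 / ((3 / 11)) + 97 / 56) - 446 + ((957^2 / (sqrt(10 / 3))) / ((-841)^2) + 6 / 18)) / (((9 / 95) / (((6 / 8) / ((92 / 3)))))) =-11584313809447 / 101406816000 + 20691 * sqrt(30) / 618976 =-114.05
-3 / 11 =-0.27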